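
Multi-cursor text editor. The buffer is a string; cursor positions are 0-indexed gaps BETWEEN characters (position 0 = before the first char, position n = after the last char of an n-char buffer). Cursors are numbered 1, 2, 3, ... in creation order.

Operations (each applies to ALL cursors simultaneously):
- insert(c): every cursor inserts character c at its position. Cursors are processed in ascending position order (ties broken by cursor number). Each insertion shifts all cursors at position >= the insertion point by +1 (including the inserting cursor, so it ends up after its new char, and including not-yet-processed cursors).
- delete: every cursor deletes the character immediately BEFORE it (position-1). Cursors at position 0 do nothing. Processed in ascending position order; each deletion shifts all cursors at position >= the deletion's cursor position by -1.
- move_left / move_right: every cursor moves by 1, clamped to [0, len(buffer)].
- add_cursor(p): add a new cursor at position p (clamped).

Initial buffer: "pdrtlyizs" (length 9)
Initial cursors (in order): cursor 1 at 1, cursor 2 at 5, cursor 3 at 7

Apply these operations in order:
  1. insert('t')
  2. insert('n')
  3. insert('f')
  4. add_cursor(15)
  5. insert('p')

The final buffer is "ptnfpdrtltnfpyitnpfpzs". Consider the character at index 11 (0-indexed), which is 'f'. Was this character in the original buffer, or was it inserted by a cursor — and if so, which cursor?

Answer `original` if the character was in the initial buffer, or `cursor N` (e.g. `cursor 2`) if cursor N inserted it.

Answer: cursor 2

Derivation:
After op 1 (insert('t')): buffer="ptdrtltyitzs" (len 12), cursors c1@2 c2@7 c3@10, authorship .1....2..3..
After op 2 (insert('n')): buffer="ptndrtltnyitnzs" (len 15), cursors c1@3 c2@9 c3@13, authorship .11....22..33..
After op 3 (insert('f')): buffer="ptnfdrtltnfyitnfzs" (len 18), cursors c1@4 c2@11 c3@16, authorship .111....222..333..
After op 4 (add_cursor(15)): buffer="ptnfdrtltnfyitnfzs" (len 18), cursors c1@4 c2@11 c4@15 c3@16, authorship .111....222..333..
After op 5 (insert('p')): buffer="ptnfpdrtltnfpyitnpfpzs" (len 22), cursors c1@5 c2@13 c4@18 c3@20, authorship .1111....2222..33433..
Authorship (.=original, N=cursor N): . 1 1 1 1 . . . . 2 2 2 2 . . 3 3 4 3 3 . .
Index 11: author = 2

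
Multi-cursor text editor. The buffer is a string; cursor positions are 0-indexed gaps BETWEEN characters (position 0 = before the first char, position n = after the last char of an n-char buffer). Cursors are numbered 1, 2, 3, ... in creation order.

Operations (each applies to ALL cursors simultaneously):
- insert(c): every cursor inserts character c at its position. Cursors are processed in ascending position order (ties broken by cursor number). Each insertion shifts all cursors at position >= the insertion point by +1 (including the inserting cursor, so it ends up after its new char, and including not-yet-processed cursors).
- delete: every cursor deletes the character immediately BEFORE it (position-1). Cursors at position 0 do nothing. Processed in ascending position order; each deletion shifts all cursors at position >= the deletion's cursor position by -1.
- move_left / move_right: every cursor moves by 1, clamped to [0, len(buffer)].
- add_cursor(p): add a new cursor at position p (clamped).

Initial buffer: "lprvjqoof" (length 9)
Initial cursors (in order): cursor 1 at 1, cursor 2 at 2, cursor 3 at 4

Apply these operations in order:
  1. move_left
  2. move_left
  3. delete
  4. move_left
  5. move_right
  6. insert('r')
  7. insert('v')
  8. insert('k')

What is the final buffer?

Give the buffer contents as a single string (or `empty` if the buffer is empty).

After op 1 (move_left): buffer="lprvjqoof" (len 9), cursors c1@0 c2@1 c3@3, authorship .........
After op 2 (move_left): buffer="lprvjqoof" (len 9), cursors c1@0 c2@0 c3@2, authorship .........
After op 3 (delete): buffer="lrvjqoof" (len 8), cursors c1@0 c2@0 c3@1, authorship ........
After op 4 (move_left): buffer="lrvjqoof" (len 8), cursors c1@0 c2@0 c3@0, authorship ........
After op 5 (move_right): buffer="lrvjqoof" (len 8), cursors c1@1 c2@1 c3@1, authorship ........
After op 6 (insert('r')): buffer="lrrrrvjqoof" (len 11), cursors c1@4 c2@4 c3@4, authorship .123.......
After op 7 (insert('v')): buffer="lrrrvvvrvjqoof" (len 14), cursors c1@7 c2@7 c3@7, authorship .123123.......
After op 8 (insert('k')): buffer="lrrrvvvkkkrvjqoof" (len 17), cursors c1@10 c2@10 c3@10, authorship .123123123.......

Answer: lrrrvvvkkkrvjqoof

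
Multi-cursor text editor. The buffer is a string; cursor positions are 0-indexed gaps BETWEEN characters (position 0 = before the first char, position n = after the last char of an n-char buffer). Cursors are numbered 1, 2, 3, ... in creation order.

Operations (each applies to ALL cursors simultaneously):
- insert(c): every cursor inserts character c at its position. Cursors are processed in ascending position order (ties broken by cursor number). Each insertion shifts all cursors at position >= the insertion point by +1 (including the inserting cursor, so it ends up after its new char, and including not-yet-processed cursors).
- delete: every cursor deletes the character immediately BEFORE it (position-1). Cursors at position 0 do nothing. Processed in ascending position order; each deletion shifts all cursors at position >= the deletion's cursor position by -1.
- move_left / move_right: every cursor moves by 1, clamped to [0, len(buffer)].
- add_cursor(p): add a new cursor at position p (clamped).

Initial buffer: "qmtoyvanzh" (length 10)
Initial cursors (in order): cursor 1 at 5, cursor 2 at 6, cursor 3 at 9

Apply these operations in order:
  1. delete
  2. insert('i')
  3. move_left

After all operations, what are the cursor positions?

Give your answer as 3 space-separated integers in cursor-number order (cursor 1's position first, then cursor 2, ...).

Answer: 5 5 8

Derivation:
After op 1 (delete): buffer="qmtoanh" (len 7), cursors c1@4 c2@4 c3@6, authorship .......
After op 2 (insert('i')): buffer="qmtoiianih" (len 10), cursors c1@6 c2@6 c3@9, authorship ....12..3.
After op 3 (move_left): buffer="qmtoiianih" (len 10), cursors c1@5 c2@5 c3@8, authorship ....12..3.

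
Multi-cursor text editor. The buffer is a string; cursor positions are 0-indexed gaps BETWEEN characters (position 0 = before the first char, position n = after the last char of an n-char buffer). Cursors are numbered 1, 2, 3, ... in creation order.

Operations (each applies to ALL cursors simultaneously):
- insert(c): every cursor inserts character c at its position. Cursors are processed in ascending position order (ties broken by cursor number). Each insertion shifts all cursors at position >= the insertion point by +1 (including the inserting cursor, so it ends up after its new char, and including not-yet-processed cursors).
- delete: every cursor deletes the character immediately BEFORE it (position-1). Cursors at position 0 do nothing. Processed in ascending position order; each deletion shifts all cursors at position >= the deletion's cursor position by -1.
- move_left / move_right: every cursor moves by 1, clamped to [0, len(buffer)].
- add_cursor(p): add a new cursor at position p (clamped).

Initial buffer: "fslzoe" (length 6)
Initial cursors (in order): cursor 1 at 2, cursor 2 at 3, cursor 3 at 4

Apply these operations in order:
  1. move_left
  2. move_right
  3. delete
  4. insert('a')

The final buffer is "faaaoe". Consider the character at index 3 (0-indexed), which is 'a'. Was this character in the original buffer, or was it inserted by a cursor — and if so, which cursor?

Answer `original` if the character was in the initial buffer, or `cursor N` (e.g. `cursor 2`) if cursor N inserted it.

Answer: cursor 3

Derivation:
After op 1 (move_left): buffer="fslzoe" (len 6), cursors c1@1 c2@2 c3@3, authorship ......
After op 2 (move_right): buffer="fslzoe" (len 6), cursors c1@2 c2@3 c3@4, authorship ......
After op 3 (delete): buffer="foe" (len 3), cursors c1@1 c2@1 c3@1, authorship ...
After op 4 (insert('a')): buffer="faaaoe" (len 6), cursors c1@4 c2@4 c3@4, authorship .123..
Authorship (.=original, N=cursor N): . 1 2 3 . .
Index 3: author = 3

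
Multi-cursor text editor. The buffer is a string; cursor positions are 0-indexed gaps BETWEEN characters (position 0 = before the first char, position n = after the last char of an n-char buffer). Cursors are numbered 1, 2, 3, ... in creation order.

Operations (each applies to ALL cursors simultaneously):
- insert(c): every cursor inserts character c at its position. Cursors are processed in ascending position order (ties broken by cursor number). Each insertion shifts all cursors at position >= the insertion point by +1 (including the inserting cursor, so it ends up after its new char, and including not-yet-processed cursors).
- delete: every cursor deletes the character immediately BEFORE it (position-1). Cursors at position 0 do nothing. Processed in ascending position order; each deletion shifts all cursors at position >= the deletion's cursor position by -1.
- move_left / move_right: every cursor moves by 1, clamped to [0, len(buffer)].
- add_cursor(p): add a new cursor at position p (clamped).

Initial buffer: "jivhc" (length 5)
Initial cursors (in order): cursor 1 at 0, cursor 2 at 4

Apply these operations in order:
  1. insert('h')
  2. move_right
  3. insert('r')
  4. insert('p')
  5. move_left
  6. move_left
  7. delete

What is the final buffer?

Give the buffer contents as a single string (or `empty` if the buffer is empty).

After op 1 (insert('h')): buffer="hjivhhc" (len 7), cursors c1@1 c2@6, authorship 1....2.
After op 2 (move_right): buffer="hjivhhc" (len 7), cursors c1@2 c2@7, authorship 1....2.
After op 3 (insert('r')): buffer="hjrivhhcr" (len 9), cursors c1@3 c2@9, authorship 1.1...2.2
After op 4 (insert('p')): buffer="hjrpivhhcrp" (len 11), cursors c1@4 c2@11, authorship 1.11...2.22
After op 5 (move_left): buffer="hjrpivhhcrp" (len 11), cursors c1@3 c2@10, authorship 1.11...2.22
After op 6 (move_left): buffer="hjrpivhhcrp" (len 11), cursors c1@2 c2@9, authorship 1.11...2.22
After op 7 (delete): buffer="hrpivhhrp" (len 9), cursors c1@1 c2@7, authorship 111...222

Answer: hrpivhhrp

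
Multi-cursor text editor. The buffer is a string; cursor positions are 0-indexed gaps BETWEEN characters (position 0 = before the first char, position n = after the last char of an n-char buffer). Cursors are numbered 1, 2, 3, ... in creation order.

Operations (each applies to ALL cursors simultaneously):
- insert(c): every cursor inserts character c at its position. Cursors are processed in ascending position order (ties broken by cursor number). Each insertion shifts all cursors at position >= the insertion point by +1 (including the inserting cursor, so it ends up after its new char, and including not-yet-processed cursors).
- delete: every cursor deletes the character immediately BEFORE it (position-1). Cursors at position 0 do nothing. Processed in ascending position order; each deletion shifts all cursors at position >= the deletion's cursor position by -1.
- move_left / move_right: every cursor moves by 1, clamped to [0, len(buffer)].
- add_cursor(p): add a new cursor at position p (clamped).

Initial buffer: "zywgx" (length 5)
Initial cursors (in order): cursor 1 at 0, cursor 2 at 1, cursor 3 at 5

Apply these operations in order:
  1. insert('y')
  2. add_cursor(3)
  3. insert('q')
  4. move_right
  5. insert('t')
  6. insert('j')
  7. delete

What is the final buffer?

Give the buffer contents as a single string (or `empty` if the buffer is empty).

After op 1 (insert('y')): buffer="yzyywgxy" (len 8), cursors c1@1 c2@3 c3@8, authorship 1.2....3
After op 2 (add_cursor(3)): buffer="yzyywgxy" (len 8), cursors c1@1 c2@3 c4@3 c3@8, authorship 1.2....3
After op 3 (insert('q')): buffer="yqzyqqywgxyq" (len 12), cursors c1@2 c2@6 c4@6 c3@12, authorship 11.224....33
After op 4 (move_right): buffer="yqzyqqywgxyq" (len 12), cursors c1@3 c2@7 c4@7 c3@12, authorship 11.224....33
After op 5 (insert('t')): buffer="yqztyqqyttwgxyqt" (len 16), cursors c1@4 c2@10 c4@10 c3@16, authorship 11.1224.24...333
After op 6 (insert('j')): buffer="yqztjyqqyttjjwgxyqtj" (len 20), cursors c1@5 c2@13 c4@13 c3@20, authorship 11.11224.2424...3333
After op 7 (delete): buffer="yqztyqqyttwgxyqt" (len 16), cursors c1@4 c2@10 c4@10 c3@16, authorship 11.1224.24...333

Answer: yqztyqqyttwgxyqt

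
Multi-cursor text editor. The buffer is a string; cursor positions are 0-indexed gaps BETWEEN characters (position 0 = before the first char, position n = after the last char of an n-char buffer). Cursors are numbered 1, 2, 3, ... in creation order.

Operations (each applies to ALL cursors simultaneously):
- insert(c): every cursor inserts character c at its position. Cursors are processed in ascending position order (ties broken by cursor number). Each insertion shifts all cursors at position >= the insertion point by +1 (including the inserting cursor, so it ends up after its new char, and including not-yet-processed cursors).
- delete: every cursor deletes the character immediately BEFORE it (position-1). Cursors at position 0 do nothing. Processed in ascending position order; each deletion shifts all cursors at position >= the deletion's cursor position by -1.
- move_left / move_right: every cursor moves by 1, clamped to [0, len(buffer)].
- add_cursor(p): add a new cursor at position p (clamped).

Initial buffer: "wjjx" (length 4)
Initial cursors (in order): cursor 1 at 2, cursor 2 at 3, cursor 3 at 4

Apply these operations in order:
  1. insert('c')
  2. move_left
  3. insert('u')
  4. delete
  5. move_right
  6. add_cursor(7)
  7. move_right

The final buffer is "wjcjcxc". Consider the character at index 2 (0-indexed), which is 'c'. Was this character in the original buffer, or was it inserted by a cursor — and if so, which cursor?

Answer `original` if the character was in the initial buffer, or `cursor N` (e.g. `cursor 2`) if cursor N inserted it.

Answer: cursor 1

Derivation:
After op 1 (insert('c')): buffer="wjcjcxc" (len 7), cursors c1@3 c2@5 c3@7, authorship ..1.2.3
After op 2 (move_left): buffer="wjcjcxc" (len 7), cursors c1@2 c2@4 c3@6, authorship ..1.2.3
After op 3 (insert('u')): buffer="wjucjucxuc" (len 10), cursors c1@3 c2@6 c3@9, authorship ..11.22.33
After op 4 (delete): buffer="wjcjcxc" (len 7), cursors c1@2 c2@4 c3@6, authorship ..1.2.3
After op 5 (move_right): buffer="wjcjcxc" (len 7), cursors c1@3 c2@5 c3@7, authorship ..1.2.3
After op 6 (add_cursor(7)): buffer="wjcjcxc" (len 7), cursors c1@3 c2@5 c3@7 c4@7, authorship ..1.2.3
After op 7 (move_right): buffer="wjcjcxc" (len 7), cursors c1@4 c2@6 c3@7 c4@7, authorship ..1.2.3
Authorship (.=original, N=cursor N): . . 1 . 2 . 3
Index 2: author = 1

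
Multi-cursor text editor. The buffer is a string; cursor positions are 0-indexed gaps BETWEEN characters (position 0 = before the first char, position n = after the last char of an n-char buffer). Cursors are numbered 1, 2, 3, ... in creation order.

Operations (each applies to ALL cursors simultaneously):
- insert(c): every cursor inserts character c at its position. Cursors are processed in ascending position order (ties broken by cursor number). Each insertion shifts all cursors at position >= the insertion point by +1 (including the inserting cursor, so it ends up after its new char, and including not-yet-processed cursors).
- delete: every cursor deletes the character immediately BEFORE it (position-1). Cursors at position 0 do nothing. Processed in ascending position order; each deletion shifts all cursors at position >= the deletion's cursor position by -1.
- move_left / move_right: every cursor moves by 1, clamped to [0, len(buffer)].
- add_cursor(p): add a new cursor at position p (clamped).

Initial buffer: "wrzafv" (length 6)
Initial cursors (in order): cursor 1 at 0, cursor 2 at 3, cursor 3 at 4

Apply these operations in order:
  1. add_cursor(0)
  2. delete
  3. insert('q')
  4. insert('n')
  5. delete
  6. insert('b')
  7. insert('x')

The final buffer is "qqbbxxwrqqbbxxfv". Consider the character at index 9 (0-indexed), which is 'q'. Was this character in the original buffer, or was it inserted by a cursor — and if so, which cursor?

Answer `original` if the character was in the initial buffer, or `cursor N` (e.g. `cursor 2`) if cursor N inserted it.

Answer: cursor 3

Derivation:
After op 1 (add_cursor(0)): buffer="wrzafv" (len 6), cursors c1@0 c4@0 c2@3 c3@4, authorship ......
After op 2 (delete): buffer="wrfv" (len 4), cursors c1@0 c4@0 c2@2 c3@2, authorship ....
After op 3 (insert('q')): buffer="qqwrqqfv" (len 8), cursors c1@2 c4@2 c2@6 c3@6, authorship 14..23..
After op 4 (insert('n')): buffer="qqnnwrqqnnfv" (len 12), cursors c1@4 c4@4 c2@10 c3@10, authorship 1414..2323..
After op 5 (delete): buffer="qqwrqqfv" (len 8), cursors c1@2 c4@2 c2@6 c3@6, authorship 14..23..
After op 6 (insert('b')): buffer="qqbbwrqqbbfv" (len 12), cursors c1@4 c4@4 c2@10 c3@10, authorship 1414..2323..
After op 7 (insert('x')): buffer="qqbbxxwrqqbbxxfv" (len 16), cursors c1@6 c4@6 c2@14 c3@14, authorship 141414..232323..
Authorship (.=original, N=cursor N): 1 4 1 4 1 4 . . 2 3 2 3 2 3 . .
Index 9: author = 3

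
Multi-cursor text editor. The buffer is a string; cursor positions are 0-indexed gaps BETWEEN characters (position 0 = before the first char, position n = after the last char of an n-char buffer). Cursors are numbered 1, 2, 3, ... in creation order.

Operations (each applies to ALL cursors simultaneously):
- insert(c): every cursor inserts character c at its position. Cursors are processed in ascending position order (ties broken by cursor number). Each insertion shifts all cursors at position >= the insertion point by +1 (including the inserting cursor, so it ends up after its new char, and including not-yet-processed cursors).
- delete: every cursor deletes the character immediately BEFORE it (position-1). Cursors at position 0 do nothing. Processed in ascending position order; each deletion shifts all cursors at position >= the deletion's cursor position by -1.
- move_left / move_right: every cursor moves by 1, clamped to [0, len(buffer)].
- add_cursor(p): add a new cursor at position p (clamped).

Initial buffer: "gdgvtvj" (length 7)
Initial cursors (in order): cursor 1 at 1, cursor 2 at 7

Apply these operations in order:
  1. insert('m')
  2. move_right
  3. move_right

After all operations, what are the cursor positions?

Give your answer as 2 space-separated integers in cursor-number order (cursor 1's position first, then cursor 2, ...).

Answer: 4 9

Derivation:
After op 1 (insert('m')): buffer="gmdgvtvjm" (len 9), cursors c1@2 c2@9, authorship .1......2
After op 2 (move_right): buffer="gmdgvtvjm" (len 9), cursors c1@3 c2@9, authorship .1......2
After op 3 (move_right): buffer="gmdgvtvjm" (len 9), cursors c1@4 c2@9, authorship .1......2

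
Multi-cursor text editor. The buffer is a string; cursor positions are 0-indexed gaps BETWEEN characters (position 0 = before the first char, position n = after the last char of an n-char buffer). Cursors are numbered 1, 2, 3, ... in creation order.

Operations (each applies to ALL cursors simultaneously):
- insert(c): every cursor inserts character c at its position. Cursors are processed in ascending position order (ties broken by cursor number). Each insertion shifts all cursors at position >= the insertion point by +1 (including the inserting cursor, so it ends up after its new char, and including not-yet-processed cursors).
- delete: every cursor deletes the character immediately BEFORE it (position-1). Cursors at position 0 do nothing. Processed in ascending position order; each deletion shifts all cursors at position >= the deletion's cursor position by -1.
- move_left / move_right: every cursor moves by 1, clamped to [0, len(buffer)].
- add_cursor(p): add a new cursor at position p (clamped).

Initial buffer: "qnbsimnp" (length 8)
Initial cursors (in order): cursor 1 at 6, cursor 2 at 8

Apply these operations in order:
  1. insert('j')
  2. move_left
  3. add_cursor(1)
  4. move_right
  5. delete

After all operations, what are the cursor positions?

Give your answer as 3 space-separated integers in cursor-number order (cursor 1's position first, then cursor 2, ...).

Answer: 5 7 1

Derivation:
After op 1 (insert('j')): buffer="qnbsimjnpj" (len 10), cursors c1@7 c2@10, authorship ......1..2
After op 2 (move_left): buffer="qnbsimjnpj" (len 10), cursors c1@6 c2@9, authorship ......1..2
After op 3 (add_cursor(1)): buffer="qnbsimjnpj" (len 10), cursors c3@1 c1@6 c2@9, authorship ......1..2
After op 4 (move_right): buffer="qnbsimjnpj" (len 10), cursors c3@2 c1@7 c2@10, authorship ......1..2
After op 5 (delete): buffer="qbsimnp" (len 7), cursors c3@1 c1@5 c2@7, authorship .......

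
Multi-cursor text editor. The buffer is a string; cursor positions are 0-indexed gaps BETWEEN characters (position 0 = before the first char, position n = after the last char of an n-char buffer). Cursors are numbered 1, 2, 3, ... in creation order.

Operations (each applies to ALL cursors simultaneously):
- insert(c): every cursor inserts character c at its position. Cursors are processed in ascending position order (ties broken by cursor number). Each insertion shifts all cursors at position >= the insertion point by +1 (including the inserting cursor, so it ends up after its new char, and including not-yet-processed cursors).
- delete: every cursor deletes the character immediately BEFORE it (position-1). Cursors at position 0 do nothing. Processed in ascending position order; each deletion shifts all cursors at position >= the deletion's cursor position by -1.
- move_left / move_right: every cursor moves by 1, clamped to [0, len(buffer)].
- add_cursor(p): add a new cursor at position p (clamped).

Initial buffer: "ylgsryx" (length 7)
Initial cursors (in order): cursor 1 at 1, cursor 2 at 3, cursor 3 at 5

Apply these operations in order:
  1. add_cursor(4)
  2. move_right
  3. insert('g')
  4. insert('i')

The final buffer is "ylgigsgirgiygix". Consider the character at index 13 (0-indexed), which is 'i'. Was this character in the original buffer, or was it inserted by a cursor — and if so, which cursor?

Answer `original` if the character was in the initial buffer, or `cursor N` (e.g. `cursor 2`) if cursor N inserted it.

Answer: cursor 3

Derivation:
After op 1 (add_cursor(4)): buffer="ylgsryx" (len 7), cursors c1@1 c2@3 c4@4 c3@5, authorship .......
After op 2 (move_right): buffer="ylgsryx" (len 7), cursors c1@2 c2@4 c4@5 c3@6, authorship .......
After op 3 (insert('g')): buffer="ylggsgrgygx" (len 11), cursors c1@3 c2@6 c4@8 c3@10, authorship ..1..2.4.3.
After op 4 (insert('i')): buffer="ylgigsgirgiygix" (len 15), cursors c1@4 c2@8 c4@11 c3@14, authorship ..11..22.44.33.
Authorship (.=original, N=cursor N): . . 1 1 . . 2 2 . 4 4 . 3 3 .
Index 13: author = 3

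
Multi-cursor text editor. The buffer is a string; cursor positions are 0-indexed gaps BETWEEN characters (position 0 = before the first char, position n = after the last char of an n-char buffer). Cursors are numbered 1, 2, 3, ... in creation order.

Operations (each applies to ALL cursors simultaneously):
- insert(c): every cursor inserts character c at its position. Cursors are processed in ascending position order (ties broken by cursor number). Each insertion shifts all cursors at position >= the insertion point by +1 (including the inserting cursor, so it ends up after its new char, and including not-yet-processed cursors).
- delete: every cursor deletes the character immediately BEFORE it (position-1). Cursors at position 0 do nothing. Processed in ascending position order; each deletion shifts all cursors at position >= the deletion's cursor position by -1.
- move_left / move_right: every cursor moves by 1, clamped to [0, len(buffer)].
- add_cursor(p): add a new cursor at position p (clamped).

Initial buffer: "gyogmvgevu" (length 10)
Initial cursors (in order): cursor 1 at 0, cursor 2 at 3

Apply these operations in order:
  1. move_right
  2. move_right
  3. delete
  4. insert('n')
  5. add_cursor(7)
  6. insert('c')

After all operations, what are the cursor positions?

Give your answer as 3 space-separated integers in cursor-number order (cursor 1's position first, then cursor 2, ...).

After op 1 (move_right): buffer="gyogmvgevu" (len 10), cursors c1@1 c2@4, authorship ..........
After op 2 (move_right): buffer="gyogmvgevu" (len 10), cursors c1@2 c2@5, authorship ..........
After op 3 (delete): buffer="gogvgevu" (len 8), cursors c1@1 c2@3, authorship ........
After op 4 (insert('n')): buffer="gnognvgevu" (len 10), cursors c1@2 c2@5, authorship .1..2.....
After op 5 (add_cursor(7)): buffer="gnognvgevu" (len 10), cursors c1@2 c2@5 c3@7, authorship .1..2.....
After op 6 (insert('c')): buffer="gncogncvgcevu" (len 13), cursors c1@3 c2@7 c3@10, authorship .11..22..3...

Answer: 3 7 10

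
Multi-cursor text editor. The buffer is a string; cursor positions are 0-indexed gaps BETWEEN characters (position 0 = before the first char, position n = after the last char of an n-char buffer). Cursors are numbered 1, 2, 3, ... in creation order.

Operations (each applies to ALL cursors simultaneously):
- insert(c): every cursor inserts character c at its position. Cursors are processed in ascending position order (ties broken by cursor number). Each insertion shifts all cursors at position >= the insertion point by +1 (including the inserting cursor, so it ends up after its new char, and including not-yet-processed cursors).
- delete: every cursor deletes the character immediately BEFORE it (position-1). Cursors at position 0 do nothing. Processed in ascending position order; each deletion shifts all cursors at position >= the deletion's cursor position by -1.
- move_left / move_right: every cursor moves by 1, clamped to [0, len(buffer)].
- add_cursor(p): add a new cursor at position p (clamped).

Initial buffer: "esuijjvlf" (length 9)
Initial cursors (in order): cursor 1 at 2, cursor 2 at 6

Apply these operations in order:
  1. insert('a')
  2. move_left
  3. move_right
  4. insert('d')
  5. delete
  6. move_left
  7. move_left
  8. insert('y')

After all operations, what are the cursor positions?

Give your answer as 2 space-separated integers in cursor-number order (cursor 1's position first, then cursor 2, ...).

After op 1 (insert('a')): buffer="esauijjavlf" (len 11), cursors c1@3 c2@8, authorship ..1....2...
After op 2 (move_left): buffer="esauijjavlf" (len 11), cursors c1@2 c2@7, authorship ..1....2...
After op 3 (move_right): buffer="esauijjavlf" (len 11), cursors c1@3 c2@8, authorship ..1....2...
After op 4 (insert('d')): buffer="esaduijjadvlf" (len 13), cursors c1@4 c2@10, authorship ..11....22...
After op 5 (delete): buffer="esauijjavlf" (len 11), cursors c1@3 c2@8, authorship ..1....2...
After op 6 (move_left): buffer="esauijjavlf" (len 11), cursors c1@2 c2@7, authorship ..1....2...
After op 7 (move_left): buffer="esauijjavlf" (len 11), cursors c1@1 c2@6, authorship ..1....2...
After op 8 (insert('y')): buffer="eysauijyjavlf" (len 13), cursors c1@2 c2@8, authorship .1.1...2.2...

Answer: 2 8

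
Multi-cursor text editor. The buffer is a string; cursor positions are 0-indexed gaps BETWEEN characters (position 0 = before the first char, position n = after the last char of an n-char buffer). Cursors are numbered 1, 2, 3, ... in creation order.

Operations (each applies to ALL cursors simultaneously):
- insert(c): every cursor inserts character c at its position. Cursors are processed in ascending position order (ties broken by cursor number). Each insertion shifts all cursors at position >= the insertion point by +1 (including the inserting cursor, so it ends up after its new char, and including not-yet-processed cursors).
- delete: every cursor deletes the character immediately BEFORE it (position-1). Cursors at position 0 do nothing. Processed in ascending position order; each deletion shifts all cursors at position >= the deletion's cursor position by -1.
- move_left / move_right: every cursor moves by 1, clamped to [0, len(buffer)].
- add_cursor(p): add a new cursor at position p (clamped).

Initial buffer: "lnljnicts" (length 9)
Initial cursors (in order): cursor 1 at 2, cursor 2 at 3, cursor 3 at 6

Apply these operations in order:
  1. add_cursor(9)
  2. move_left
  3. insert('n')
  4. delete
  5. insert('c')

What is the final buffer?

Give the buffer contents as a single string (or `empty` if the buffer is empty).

Answer: lcncljncictcs

Derivation:
After op 1 (add_cursor(9)): buffer="lnljnicts" (len 9), cursors c1@2 c2@3 c3@6 c4@9, authorship .........
After op 2 (move_left): buffer="lnljnicts" (len 9), cursors c1@1 c2@2 c3@5 c4@8, authorship .........
After op 3 (insert('n')): buffer="lnnnljnnictns" (len 13), cursors c1@2 c2@4 c3@8 c4@12, authorship .1.2...3...4.
After op 4 (delete): buffer="lnljnicts" (len 9), cursors c1@1 c2@2 c3@5 c4@8, authorship .........
After op 5 (insert('c')): buffer="lcncljncictcs" (len 13), cursors c1@2 c2@4 c3@8 c4@12, authorship .1.2...3...4.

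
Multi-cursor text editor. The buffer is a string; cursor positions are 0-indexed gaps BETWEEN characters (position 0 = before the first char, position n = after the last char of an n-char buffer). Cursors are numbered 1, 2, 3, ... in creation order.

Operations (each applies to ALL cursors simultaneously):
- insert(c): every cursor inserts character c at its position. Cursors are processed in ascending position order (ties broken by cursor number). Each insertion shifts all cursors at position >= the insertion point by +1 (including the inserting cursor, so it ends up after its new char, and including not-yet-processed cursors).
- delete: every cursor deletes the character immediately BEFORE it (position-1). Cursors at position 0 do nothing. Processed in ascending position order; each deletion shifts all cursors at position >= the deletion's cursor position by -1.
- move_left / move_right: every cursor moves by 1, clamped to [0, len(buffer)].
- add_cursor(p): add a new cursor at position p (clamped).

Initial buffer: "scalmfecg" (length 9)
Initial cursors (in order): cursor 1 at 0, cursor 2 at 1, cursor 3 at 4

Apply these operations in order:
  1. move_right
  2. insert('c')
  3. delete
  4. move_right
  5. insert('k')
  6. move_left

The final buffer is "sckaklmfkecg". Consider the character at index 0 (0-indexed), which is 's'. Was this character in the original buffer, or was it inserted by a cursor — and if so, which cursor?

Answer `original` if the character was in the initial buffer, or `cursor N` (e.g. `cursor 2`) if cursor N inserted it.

After op 1 (move_right): buffer="scalmfecg" (len 9), cursors c1@1 c2@2 c3@5, authorship .........
After op 2 (insert('c')): buffer="scccalmcfecg" (len 12), cursors c1@2 c2@4 c3@8, authorship .1.2...3....
After op 3 (delete): buffer="scalmfecg" (len 9), cursors c1@1 c2@2 c3@5, authorship .........
After op 4 (move_right): buffer="scalmfecg" (len 9), cursors c1@2 c2@3 c3@6, authorship .........
After op 5 (insert('k')): buffer="sckaklmfkecg" (len 12), cursors c1@3 c2@5 c3@9, authorship ..1.2...3...
After op 6 (move_left): buffer="sckaklmfkecg" (len 12), cursors c1@2 c2@4 c3@8, authorship ..1.2...3...
Authorship (.=original, N=cursor N): . . 1 . 2 . . . 3 . . .
Index 0: author = original

Answer: original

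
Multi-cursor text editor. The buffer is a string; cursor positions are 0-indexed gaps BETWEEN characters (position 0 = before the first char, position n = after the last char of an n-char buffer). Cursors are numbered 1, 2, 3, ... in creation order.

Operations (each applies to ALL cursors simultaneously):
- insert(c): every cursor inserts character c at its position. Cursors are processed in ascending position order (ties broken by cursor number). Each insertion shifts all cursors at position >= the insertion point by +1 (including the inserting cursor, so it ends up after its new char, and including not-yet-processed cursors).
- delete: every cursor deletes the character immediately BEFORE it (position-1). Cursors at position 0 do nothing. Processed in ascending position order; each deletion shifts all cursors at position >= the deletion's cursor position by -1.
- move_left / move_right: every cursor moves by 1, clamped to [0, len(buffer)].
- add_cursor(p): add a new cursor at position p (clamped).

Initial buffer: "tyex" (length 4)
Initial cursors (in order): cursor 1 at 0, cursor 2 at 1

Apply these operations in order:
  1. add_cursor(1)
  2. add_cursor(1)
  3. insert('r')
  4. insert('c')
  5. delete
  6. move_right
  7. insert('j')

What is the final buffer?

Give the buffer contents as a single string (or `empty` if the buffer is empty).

Answer: rtjrrryjjjex

Derivation:
After op 1 (add_cursor(1)): buffer="tyex" (len 4), cursors c1@0 c2@1 c3@1, authorship ....
After op 2 (add_cursor(1)): buffer="tyex" (len 4), cursors c1@0 c2@1 c3@1 c4@1, authorship ....
After op 3 (insert('r')): buffer="rtrrryex" (len 8), cursors c1@1 c2@5 c3@5 c4@5, authorship 1.234...
After op 4 (insert('c')): buffer="rctrrrcccyex" (len 12), cursors c1@2 c2@9 c3@9 c4@9, authorship 11.234234...
After op 5 (delete): buffer="rtrrryex" (len 8), cursors c1@1 c2@5 c3@5 c4@5, authorship 1.234...
After op 6 (move_right): buffer="rtrrryex" (len 8), cursors c1@2 c2@6 c3@6 c4@6, authorship 1.234...
After op 7 (insert('j')): buffer="rtjrrryjjjex" (len 12), cursors c1@3 c2@10 c3@10 c4@10, authorship 1.1234.234..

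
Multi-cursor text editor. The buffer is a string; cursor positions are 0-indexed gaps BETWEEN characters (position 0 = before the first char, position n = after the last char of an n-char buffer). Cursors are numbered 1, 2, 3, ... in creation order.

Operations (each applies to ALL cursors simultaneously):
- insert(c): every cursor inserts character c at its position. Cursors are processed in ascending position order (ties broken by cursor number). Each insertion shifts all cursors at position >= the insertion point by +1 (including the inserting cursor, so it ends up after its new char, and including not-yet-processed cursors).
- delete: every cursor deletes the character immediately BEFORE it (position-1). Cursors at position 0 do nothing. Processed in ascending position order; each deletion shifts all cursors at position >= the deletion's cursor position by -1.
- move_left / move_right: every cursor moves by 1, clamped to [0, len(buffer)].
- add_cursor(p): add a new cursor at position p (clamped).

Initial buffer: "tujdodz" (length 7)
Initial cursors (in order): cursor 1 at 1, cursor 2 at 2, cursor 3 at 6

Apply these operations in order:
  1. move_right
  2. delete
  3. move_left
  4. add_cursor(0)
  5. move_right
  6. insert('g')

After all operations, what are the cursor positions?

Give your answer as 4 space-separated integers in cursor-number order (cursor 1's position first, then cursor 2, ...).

After op 1 (move_right): buffer="tujdodz" (len 7), cursors c1@2 c2@3 c3@7, authorship .......
After op 2 (delete): buffer="tdod" (len 4), cursors c1@1 c2@1 c3@4, authorship ....
After op 3 (move_left): buffer="tdod" (len 4), cursors c1@0 c2@0 c3@3, authorship ....
After op 4 (add_cursor(0)): buffer="tdod" (len 4), cursors c1@0 c2@0 c4@0 c3@3, authorship ....
After op 5 (move_right): buffer="tdod" (len 4), cursors c1@1 c2@1 c4@1 c3@4, authorship ....
After op 6 (insert('g')): buffer="tgggdodg" (len 8), cursors c1@4 c2@4 c4@4 c3@8, authorship .124...3

Answer: 4 4 8 4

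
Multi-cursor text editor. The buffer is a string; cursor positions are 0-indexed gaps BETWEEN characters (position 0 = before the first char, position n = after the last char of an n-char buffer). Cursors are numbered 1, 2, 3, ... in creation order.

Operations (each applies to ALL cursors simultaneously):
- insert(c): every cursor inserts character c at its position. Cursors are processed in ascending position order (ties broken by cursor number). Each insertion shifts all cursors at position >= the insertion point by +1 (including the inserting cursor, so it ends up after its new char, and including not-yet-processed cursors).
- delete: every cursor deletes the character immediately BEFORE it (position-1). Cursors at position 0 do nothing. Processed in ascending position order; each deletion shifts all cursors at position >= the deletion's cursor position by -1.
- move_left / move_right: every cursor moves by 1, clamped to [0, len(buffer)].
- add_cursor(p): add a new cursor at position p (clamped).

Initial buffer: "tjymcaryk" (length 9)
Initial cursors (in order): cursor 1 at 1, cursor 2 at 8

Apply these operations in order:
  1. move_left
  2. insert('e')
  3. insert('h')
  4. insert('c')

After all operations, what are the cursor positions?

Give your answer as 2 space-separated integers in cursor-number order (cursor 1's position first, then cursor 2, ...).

After op 1 (move_left): buffer="tjymcaryk" (len 9), cursors c1@0 c2@7, authorship .........
After op 2 (insert('e')): buffer="etjymcareyk" (len 11), cursors c1@1 c2@9, authorship 1.......2..
After op 3 (insert('h')): buffer="ehtjymcarehyk" (len 13), cursors c1@2 c2@11, authorship 11.......22..
After op 4 (insert('c')): buffer="ehctjymcarehcyk" (len 15), cursors c1@3 c2@13, authorship 111.......222..

Answer: 3 13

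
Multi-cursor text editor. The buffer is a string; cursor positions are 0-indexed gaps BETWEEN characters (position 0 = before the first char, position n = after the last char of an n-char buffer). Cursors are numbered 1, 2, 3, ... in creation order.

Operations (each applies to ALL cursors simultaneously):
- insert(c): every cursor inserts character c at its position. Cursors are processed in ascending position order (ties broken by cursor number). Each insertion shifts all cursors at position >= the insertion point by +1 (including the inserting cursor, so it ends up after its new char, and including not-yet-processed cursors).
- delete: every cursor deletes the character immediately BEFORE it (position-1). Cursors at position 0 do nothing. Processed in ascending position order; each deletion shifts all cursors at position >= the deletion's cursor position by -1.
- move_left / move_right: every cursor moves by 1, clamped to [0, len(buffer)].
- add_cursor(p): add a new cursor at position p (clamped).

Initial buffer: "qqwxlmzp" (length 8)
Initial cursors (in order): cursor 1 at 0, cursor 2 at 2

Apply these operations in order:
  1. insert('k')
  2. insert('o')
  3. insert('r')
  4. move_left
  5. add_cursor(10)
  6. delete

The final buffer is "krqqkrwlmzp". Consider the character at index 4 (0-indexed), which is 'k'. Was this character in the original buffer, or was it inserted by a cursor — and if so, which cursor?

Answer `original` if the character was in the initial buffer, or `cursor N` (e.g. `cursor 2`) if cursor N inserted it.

After op 1 (insert('k')): buffer="kqqkwxlmzp" (len 10), cursors c1@1 c2@4, authorship 1..2......
After op 2 (insert('o')): buffer="koqqkowxlmzp" (len 12), cursors c1@2 c2@6, authorship 11..22......
After op 3 (insert('r')): buffer="korqqkorwxlmzp" (len 14), cursors c1@3 c2@8, authorship 111..222......
After op 4 (move_left): buffer="korqqkorwxlmzp" (len 14), cursors c1@2 c2@7, authorship 111..222......
After op 5 (add_cursor(10)): buffer="korqqkorwxlmzp" (len 14), cursors c1@2 c2@7 c3@10, authorship 111..222......
After op 6 (delete): buffer="krqqkrwlmzp" (len 11), cursors c1@1 c2@5 c3@7, authorship 11..22.....
Authorship (.=original, N=cursor N): 1 1 . . 2 2 . . . . .
Index 4: author = 2

Answer: cursor 2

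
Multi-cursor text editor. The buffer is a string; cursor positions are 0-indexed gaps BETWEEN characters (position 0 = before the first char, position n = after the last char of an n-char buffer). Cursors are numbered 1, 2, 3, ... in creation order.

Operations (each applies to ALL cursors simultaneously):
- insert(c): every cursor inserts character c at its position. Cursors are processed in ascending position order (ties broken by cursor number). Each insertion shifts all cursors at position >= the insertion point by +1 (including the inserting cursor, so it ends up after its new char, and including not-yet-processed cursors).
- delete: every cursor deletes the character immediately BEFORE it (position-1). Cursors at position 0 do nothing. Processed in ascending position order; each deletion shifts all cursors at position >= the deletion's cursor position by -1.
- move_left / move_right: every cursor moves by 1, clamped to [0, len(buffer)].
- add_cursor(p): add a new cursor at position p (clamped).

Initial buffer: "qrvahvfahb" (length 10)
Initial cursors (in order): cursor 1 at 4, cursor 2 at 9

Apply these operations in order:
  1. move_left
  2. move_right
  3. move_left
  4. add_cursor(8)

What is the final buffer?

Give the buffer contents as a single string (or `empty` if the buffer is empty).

After op 1 (move_left): buffer="qrvahvfahb" (len 10), cursors c1@3 c2@8, authorship ..........
After op 2 (move_right): buffer="qrvahvfahb" (len 10), cursors c1@4 c2@9, authorship ..........
After op 3 (move_left): buffer="qrvahvfahb" (len 10), cursors c1@3 c2@8, authorship ..........
After op 4 (add_cursor(8)): buffer="qrvahvfahb" (len 10), cursors c1@3 c2@8 c3@8, authorship ..........

Answer: qrvahvfahb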